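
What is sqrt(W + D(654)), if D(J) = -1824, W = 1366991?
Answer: sqrt(1365167) ≈ 1168.4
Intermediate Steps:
sqrt(W + D(654)) = sqrt(1366991 - 1824) = sqrt(1365167)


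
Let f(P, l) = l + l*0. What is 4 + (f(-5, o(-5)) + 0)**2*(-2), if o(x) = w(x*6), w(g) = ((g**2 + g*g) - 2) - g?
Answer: -6683164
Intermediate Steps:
w(g) = -2 - g + 2*g**2 (w(g) = ((g**2 + g**2) - 2) - g = (2*g**2 - 2) - g = (-2 + 2*g**2) - g = -2 - g + 2*g**2)
o(x) = -2 - 6*x + 72*x**2 (o(x) = -2 - x*6 + 2*(x*6)**2 = -2 - 6*x + 2*(6*x)**2 = -2 - 6*x + 2*(36*x**2) = -2 - 6*x + 72*x**2)
f(P, l) = l (f(P, l) = l + 0 = l)
4 + (f(-5, o(-5)) + 0)**2*(-2) = 4 + ((-2 - 6*(-5) + 72*(-5)**2) + 0)**2*(-2) = 4 + ((-2 + 30 + 72*25) + 0)**2*(-2) = 4 + ((-2 + 30 + 1800) + 0)**2*(-2) = 4 + (1828 + 0)**2*(-2) = 4 + 1828**2*(-2) = 4 + 3341584*(-2) = 4 - 6683168 = -6683164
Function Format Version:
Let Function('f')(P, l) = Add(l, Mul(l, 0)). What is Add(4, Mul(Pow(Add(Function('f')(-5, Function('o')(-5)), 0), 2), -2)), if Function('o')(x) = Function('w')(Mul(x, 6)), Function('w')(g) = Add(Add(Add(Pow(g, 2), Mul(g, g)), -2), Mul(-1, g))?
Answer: -6683164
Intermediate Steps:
Function('w')(g) = Add(-2, Mul(-1, g), Mul(2, Pow(g, 2))) (Function('w')(g) = Add(Add(Add(Pow(g, 2), Pow(g, 2)), -2), Mul(-1, g)) = Add(Add(Mul(2, Pow(g, 2)), -2), Mul(-1, g)) = Add(Add(-2, Mul(2, Pow(g, 2))), Mul(-1, g)) = Add(-2, Mul(-1, g), Mul(2, Pow(g, 2))))
Function('o')(x) = Add(-2, Mul(-6, x), Mul(72, Pow(x, 2))) (Function('o')(x) = Add(-2, Mul(-1, Mul(x, 6)), Mul(2, Pow(Mul(x, 6), 2))) = Add(-2, Mul(-1, Mul(6, x)), Mul(2, Pow(Mul(6, x), 2))) = Add(-2, Mul(-6, x), Mul(2, Mul(36, Pow(x, 2)))) = Add(-2, Mul(-6, x), Mul(72, Pow(x, 2))))
Function('f')(P, l) = l (Function('f')(P, l) = Add(l, 0) = l)
Add(4, Mul(Pow(Add(Function('f')(-5, Function('o')(-5)), 0), 2), -2)) = Add(4, Mul(Pow(Add(Add(-2, Mul(-6, -5), Mul(72, Pow(-5, 2))), 0), 2), -2)) = Add(4, Mul(Pow(Add(Add(-2, 30, Mul(72, 25)), 0), 2), -2)) = Add(4, Mul(Pow(Add(Add(-2, 30, 1800), 0), 2), -2)) = Add(4, Mul(Pow(Add(1828, 0), 2), -2)) = Add(4, Mul(Pow(1828, 2), -2)) = Add(4, Mul(3341584, -2)) = Add(4, -6683168) = -6683164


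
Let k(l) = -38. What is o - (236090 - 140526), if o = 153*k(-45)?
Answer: -101378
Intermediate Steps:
o = -5814 (o = 153*(-38) = -5814)
o - (236090 - 140526) = -5814 - (236090 - 140526) = -5814 - 1*95564 = -5814 - 95564 = -101378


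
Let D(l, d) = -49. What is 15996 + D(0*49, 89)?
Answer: 15947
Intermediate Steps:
15996 + D(0*49, 89) = 15996 - 49 = 15947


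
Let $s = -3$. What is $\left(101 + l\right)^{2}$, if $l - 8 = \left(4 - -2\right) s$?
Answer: $8281$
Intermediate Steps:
$l = -10$ ($l = 8 + \left(4 - -2\right) \left(-3\right) = 8 + \left(4 + 2\right) \left(-3\right) = 8 + 6 \left(-3\right) = 8 - 18 = -10$)
$\left(101 + l\right)^{2} = \left(101 - 10\right)^{2} = 91^{2} = 8281$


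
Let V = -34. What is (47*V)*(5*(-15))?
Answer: 119850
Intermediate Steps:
(47*V)*(5*(-15)) = (47*(-34))*(5*(-15)) = -1598*(-75) = 119850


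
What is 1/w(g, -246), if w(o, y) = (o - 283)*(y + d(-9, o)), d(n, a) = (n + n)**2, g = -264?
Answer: -1/42666 ≈ -2.3438e-5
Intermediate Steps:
d(n, a) = 4*n**2 (d(n, a) = (2*n)**2 = 4*n**2)
w(o, y) = (-283 + o)*(324 + y) (w(o, y) = (o - 283)*(y + 4*(-9)**2) = (-283 + o)*(y + 4*81) = (-283 + o)*(y + 324) = (-283 + o)*(324 + y))
1/w(g, -246) = 1/(-91692 - 283*(-246) + 324*(-264) - 264*(-246)) = 1/(-91692 + 69618 - 85536 + 64944) = 1/(-42666) = -1/42666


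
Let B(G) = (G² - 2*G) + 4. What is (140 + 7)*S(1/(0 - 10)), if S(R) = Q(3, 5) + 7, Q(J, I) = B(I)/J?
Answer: 1960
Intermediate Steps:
B(G) = 4 + G² - 2*G
Q(J, I) = (4 + I² - 2*I)/J
S(R) = 40/3 (S(R) = (4 + 5² - 2*5)/3 + 7 = (4 + 25 - 10)/3 + 7 = (⅓)*19 + 7 = 19/3 + 7 = 40/3)
(140 + 7)*S(1/(0 - 10)) = (140 + 7)*(40/3) = 147*(40/3) = 1960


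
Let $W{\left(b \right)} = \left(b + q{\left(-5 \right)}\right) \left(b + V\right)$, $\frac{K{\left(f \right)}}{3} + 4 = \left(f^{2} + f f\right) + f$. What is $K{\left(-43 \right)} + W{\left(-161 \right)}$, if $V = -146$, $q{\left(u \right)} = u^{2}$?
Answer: $52705$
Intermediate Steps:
$K{\left(f \right)} = -12 + 3 f + 6 f^{2}$ ($K{\left(f \right)} = -12 + 3 \left(\left(f^{2} + f f\right) + f\right) = -12 + 3 \left(\left(f^{2} + f^{2}\right) + f\right) = -12 + 3 \left(2 f^{2} + f\right) = -12 + 3 \left(f + 2 f^{2}\right) = -12 + \left(3 f + 6 f^{2}\right) = -12 + 3 f + 6 f^{2}$)
$W{\left(b \right)} = \left(-146 + b\right) \left(25 + b\right)$ ($W{\left(b \right)} = \left(b + \left(-5\right)^{2}\right) \left(b - 146\right) = \left(b + 25\right) \left(-146 + b\right) = \left(25 + b\right) \left(-146 + b\right) = \left(-146 + b\right) \left(25 + b\right)$)
$K{\left(-43 \right)} + W{\left(-161 \right)} = \left(-12 + 3 \left(-43\right) + 6 \left(-43\right)^{2}\right) - \left(-15831 - 25921\right) = \left(-12 - 129 + 6 \cdot 1849\right) + \left(-3650 + 25921 + 19481\right) = \left(-12 - 129 + 11094\right) + 41752 = 10953 + 41752 = 52705$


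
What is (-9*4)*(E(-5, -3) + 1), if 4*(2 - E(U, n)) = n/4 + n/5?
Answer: -2403/20 ≈ -120.15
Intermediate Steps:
E(U, n) = 2 - 9*n/80 (E(U, n) = 2 - (n/4 + n/5)/4 = 2 - 9*n/80)
(-9*4)*(E(-5, -3) + 1) = (-9*4)*((2 - 9/80*(-3)) + 1) = -36*((2 + 27/80) + 1) = -36*(187/80 + 1) = -36*267/80 = -2403/20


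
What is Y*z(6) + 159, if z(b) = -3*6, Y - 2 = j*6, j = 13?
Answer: -1281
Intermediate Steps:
Y = 80 (Y = 2 + 13*6 = 2 + 78 = 80)
z(b) = -18
Y*z(6) + 159 = 80*(-18) + 159 = -1440 + 159 = -1281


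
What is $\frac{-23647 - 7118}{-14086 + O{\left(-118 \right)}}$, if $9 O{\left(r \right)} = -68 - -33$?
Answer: $\frac{276885}{126809} \approx 2.1835$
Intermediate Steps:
$O{\left(r \right)} = - \frac{35}{9}$ ($O{\left(r \right)} = \frac{-68 - -33}{9} = \frac{-68 + 33}{9} = \frac{1}{9} \left(-35\right) = - \frac{35}{9}$)
$\frac{-23647 - 7118}{-14086 + O{\left(-118 \right)}} = \frac{-23647 - 7118}{-14086 - \frac{35}{9}} = - \frac{30765}{- \frac{126809}{9}} = \left(-30765\right) \left(- \frac{9}{126809}\right) = \frac{276885}{126809}$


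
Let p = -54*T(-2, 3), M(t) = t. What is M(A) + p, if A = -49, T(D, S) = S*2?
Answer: -373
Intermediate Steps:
T(D, S) = 2*S
p = -324 (p = -108*3 = -54*6 = -324)
M(A) + p = -49 - 324 = -373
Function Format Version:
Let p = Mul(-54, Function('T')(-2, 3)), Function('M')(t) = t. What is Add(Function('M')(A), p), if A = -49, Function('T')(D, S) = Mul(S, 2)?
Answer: -373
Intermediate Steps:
Function('T')(D, S) = Mul(2, S)
p = -324 (p = Mul(-54, Mul(2, 3)) = Mul(-54, 6) = -324)
Add(Function('M')(A), p) = Add(-49, -324) = -373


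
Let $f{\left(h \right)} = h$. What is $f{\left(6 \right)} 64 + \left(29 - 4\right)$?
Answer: $409$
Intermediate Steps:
$f{\left(6 \right)} 64 + \left(29 - 4\right) = 6 \cdot 64 + \left(29 - 4\right) = 384 + 25 = 409$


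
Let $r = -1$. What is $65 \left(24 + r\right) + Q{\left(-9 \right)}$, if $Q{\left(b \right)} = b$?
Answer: $1486$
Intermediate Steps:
$65 \left(24 + r\right) + Q{\left(-9 \right)} = 65 \left(24 - 1\right) - 9 = 65 \cdot 23 - 9 = 1495 - 9 = 1486$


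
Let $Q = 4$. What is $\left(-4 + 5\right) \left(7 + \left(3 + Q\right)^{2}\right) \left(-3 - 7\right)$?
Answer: $-560$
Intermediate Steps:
$\left(-4 + 5\right) \left(7 + \left(3 + Q\right)^{2}\right) \left(-3 - 7\right) = \left(-4 + 5\right) \left(7 + \left(3 + 4\right)^{2}\right) \left(-3 - 7\right) = 1 \left(7 + 7^{2}\right) \left(-10\right) = 1 \left(7 + 49\right) \left(-10\right) = 1 \cdot 56 \left(-10\right) = 56 \left(-10\right) = -560$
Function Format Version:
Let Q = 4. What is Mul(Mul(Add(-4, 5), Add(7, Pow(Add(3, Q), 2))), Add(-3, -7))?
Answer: -560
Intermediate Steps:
Mul(Mul(Add(-4, 5), Add(7, Pow(Add(3, Q), 2))), Add(-3, -7)) = Mul(Mul(Add(-4, 5), Add(7, Pow(Add(3, 4), 2))), Add(-3, -7)) = Mul(Mul(1, Add(7, Pow(7, 2))), -10) = Mul(Mul(1, Add(7, 49)), -10) = Mul(Mul(1, 56), -10) = Mul(56, -10) = -560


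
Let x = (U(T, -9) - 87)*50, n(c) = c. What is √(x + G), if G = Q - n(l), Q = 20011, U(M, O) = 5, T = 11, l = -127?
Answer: 27*√22 ≈ 126.64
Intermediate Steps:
G = 20138 (G = 20011 - 1*(-127) = 20011 + 127 = 20138)
x = -4100 (x = (5 - 87)*50 = -82*50 = -4100)
√(x + G) = √(-4100 + 20138) = √16038 = 27*√22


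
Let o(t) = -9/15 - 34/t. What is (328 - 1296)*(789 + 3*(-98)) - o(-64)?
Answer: -76665589/160 ≈ -4.7916e+5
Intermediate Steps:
o(t) = -3/5 - 34/t (o(t) = -9*1/15 - 34/t = -3/5 - 34/t)
(328 - 1296)*(789 + 3*(-98)) - o(-64) = (328 - 1296)*(789 + 3*(-98)) - (-3/5 - 34/(-64)) = -968*(789 - 294) - (-3/5 - 34*(-1/64)) = -968*495 - (-3/5 + 17/32) = -479160 - 1*(-11/160) = -479160 + 11/160 = -76665589/160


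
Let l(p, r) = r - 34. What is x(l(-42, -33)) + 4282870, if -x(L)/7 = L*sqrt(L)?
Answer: 4282870 + 469*I*sqrt(67) ≈ 4.2829e+6 + 3838.9*I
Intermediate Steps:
l(p, r) = -34 + r
x(L) = -7*L**(3/2) (x(L) = -7*L*sqrt(L) = -7*L**(3/2))
x(l(-42, -33)) + 4282870 = -7*(-34 - 33)**(3/2) + 4282870 = -(-469)*I*sqrt(67) + 4282870 = 469*I*sqrt(67) + 4282870 = 4282870 + 469*I*sqrt(67)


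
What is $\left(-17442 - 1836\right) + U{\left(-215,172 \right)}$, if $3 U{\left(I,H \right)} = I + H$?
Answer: $- \frac{57877}{3} \approx -19292.0$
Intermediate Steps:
$U{\left(I,H \right)} = \frac{H}{3} + \frac{I}{3}$ ($U{\left(I,H \right)} = \frac{I + H}{3} = \frac{H + I}{3} = \frac{H}{3} + \frac{I}{3}$)
$\left(-17442 - 1836\right) + U{\left(-215,172 \right)} = \left(-17442 - 1836\right) + \left(\frac{1}{3} \cdot 172 + \frac{1}{3} \left(-215\right)\right) = \left(-17442 - 1836\right) + \left(\frac{172}{3} - \frac{215}{3}\right) = -19278 - \frac{43}{3} = - \frac{57877}{3}$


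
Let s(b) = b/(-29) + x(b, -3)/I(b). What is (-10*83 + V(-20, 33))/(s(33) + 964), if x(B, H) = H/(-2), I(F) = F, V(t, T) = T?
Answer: -508486/614335 ≈ -0.82770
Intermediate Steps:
x(B, H) = -H/2 (x(B, H) = H*(-½) = -H/2)
s(b) = -b/29 + 3/(2*b) (s(b) = b/(-29) + (-½*(-3))/b = b*(-1/29) + 3/(2*b) = -b/29 + 3/(2*b))
(-10*83 + V(-20, 33))/(s(33) + 964) = (-10*83 + 33)/((-1/29*33 + (3/2)/33) + 964) = (-830 + 33)/((-33/29 + (3/2)*(1/33)) + 964) = -797/((-33/29 + 1/22) + 964) = -797/(-697/638 + 964) = -797/614335/638 = -797*638/614335 = -508486/614335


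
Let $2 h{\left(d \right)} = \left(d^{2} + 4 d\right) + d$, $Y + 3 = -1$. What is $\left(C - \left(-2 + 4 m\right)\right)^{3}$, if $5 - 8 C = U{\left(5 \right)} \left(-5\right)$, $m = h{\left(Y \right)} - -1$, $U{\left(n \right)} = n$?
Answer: $\frac{59319}{64} \approx 926.86$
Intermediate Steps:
$Y = -4$ ($Y = -3 - 1 = -4$)
$h{\left(d \right)} = \frac{d^{2}}{2} + \frac{5 d}{2}$ ($h{\left(d \right)} = \frac{\left(d^{2} + 4 d\right) + d}{2} = \frac{d^{2} + 5 d}{2} = \frac{d^{2}}{2} + \frac{5 d}{2}$)
$m = -1$ ($m = \frac{1}{2} \left(-4\right) \left(5 - 4\right) - -1 = \frac{1}{2} \left(-4\right) 1 + 1 = -2 + 1 = -1$)
$C = \frac{15}{4}$ ($C = \frac{5}{8} - \frac{5 \left(-5\right)}{8} = \frac{5}{8} - - \frac{25}{8} = \frac{5}{8} + \frac{25}{8} = \frac{15}{4} \approx 3.75$)
$\left(C - \left(-2 + 4 m\right)\right)^{3} = \left(\frac{15}{4} - \left(-2 + 4 \left(-1\right)\right)\right)^{3} = \left(\frac{15}{4} - \left(-2 - 4\right)\right)^{3} = \left(\frac{15}{4} - -6\right)^{3} = \left(\frac{15}{4} + 6\right)^{3} = \left(\frac{39}{4}\right)^{3} = \frac{59319}{64}$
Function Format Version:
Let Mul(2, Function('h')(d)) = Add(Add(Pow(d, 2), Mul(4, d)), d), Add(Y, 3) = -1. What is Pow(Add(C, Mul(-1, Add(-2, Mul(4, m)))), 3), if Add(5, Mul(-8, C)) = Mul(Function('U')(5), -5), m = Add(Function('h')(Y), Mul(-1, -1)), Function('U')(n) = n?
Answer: Rational(59319, 64) ≈ 926.86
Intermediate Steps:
Y = -4 (Y = Add(-3, -1) = -4)
Function('h')(d) = Add(Mul(Rational(1, 2), Pow(d, 2)), Mul(Rational(5, 2), d)) (Function('h')(d) = Mul(Rational(1, 2), Add(Add(Pow(d, 2), Mul(4, d)), d)) = Mul(Rational(1, 2), Add(Pow(d, 2), Mul(5, d))) = Add(Mul(Rational(1, 2), Pow(d, 2)), Mul(Rational(5, 2), d)))
m = -1 (m = Add(Mul(Rational(1, 2), -4, Add(5, -4)), Mul(-1, -1)) = Add(Mul(Rational(1, 2), -4, 1), 1) = Add(-2, 1) = -1)
C = Rational(15, 4) (C = Add(Rational(5, 8), Mul(Rational(-1, 8), Mul(5, -5))) = Add(Rational(5, 8), Mul(Rational(-1, 8), -25)) = Add(Rational(5, 8), Rational(25, 8)) = Rational(15, 4) ≈ 3.7500)
Pow(Add(C, Mul(-1, Add(-2, Mul(4, m)))), 3) = Pow(Add(Rational(15, 4), Mul(-1, Add(-2, Mul(4, -1)))), 3) = Pow(Add(Rational(15, 4), Mul(-1, Add(-2, -4))), 3) = Pow(Add(Rational(15, 4), Mul(-1, -6)), 3) = Pow(Add(Rational(15, 4), 6), 3) = Pow(Rational(39, 4), 3) = Rational(59319, 64)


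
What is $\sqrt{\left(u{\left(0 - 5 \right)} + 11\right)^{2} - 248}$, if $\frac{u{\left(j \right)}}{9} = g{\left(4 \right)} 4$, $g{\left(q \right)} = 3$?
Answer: $\sqrt{13913} \approx 117.95$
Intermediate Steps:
$u{\left(j \right)} = 108$ ($u{\left(j \right)} = 9 \cdot 3 \cdot 4 = 9 \cdot 12 = 108$)
$\sqrt{\left(u{\left(0 - 5 \right)} + 11\right)^{2} - 248} = \sqrt{\left(108 + 11\right)^{2} - 248} = \sqrt{119^{2} - 248} = \sqrt{14161 - 248} = \sqrt{13913}$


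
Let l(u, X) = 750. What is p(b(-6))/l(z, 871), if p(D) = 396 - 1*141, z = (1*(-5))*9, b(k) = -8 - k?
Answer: 17/50 ≈ 0.34000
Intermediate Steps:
z = -45 (z = -5*9 = -45)
p(D) = 255 (p(D) = 396 - 141 = 255)
p(b(-6))/l(z, 871) = 255/750 = 255*(1/750) = 17/50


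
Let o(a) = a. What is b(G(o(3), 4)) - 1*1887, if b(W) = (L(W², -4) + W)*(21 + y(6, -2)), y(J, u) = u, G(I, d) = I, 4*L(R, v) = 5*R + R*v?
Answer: -7149/4 ≈ -1787.3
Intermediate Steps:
L(R, v) = 5*R/4 + R*v/4 (L(R, v) = (5*R + R*v)/4 = 5*R/4 + R*v/4)
b(W) = 19*W + 19*W²/4 (b(W) = (W²*(5 - 4)/4 + W)*(21 - 2) = ((¼)*W²*1 + W)*19 = (W²/4 + W)*19 = (W + W²/4)*19 = 19*W + 19*W²/4)
b(G(o(3), 4)) - 1*1887 = (19/4)*3*(4 + 3) - 1*1887 = (19/4)*3*7 - 1887 = 399/4 - 1887 = -7149/4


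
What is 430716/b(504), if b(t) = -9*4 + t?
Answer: 2761/3 ≈ 920.33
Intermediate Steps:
b(t) = -36 + t
430716/b(504) = 430716/(-36 + 504) = 430716/468 = 430716*(1/468) = 2761/3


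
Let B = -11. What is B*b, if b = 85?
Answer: -935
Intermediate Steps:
B*b = -11*85 = -935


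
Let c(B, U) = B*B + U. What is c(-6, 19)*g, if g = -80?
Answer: -4400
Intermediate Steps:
c(B, U) = U + B² (c(B, U) = B² + U = U + B²)
c(-6, 19)*g = (19 + (-6)²)*(-80) = (19 + 36)*(-80) = 55*(-80) = -4400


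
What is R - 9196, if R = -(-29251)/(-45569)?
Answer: -419081775/45569 ≈ -9196.6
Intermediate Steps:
R = -29251/45569 (R = -(-29251)*(-1)/45569 = -1*29251/45569 = -29251/45569 ≈ -0.64191)
R - 9196 = -29251/45569 - 9196 = -419081775/45569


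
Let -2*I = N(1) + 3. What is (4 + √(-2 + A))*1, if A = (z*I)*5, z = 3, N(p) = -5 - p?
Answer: 4 + √82/2 ≈ 8.5277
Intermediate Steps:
I = 3/2 (I = -((-5 - 1*1) + 3)/2 = -((-5 - 1) + 3)/2 = -(-6 + 3)/2 = -½*(-3) = 3/2 ≈ 1.5000)
A = 45/2 (A = (3*(3/2))*5 = (9/2)*5 = 45/2 ≈ 22.500)
(4 + √(-2 + A))*1 = (4 + √(-2 + 45/2))*1 = (4 + √(41/2))*1 = (4 + √82/2)*1 = 4 + √82/2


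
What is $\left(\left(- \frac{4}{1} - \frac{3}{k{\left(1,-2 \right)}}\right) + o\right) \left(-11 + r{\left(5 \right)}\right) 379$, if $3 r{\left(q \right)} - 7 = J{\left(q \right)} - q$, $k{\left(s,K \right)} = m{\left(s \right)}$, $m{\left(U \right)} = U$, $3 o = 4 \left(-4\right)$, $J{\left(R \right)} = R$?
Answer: $\frac{364598}{9} \approx 40511.0$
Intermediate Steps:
$o = - \frac{16}{3}$ ($o = \frac{4 \left(-4\right)}{3} = \frac{1}{3} \left(-16\right) = - \frac{16}{3} \approx -5.3333$)
$k{\left(s,K \right)} = s$
$r{\left(q \right)} = \frac{7}{3}$ ($r{\left(q \right)} = \frac{7}{3} + \frac{q - q}{3} = \frac{7}{3} + \frac{1}{3} \cdot 0 = \frac{7}{3} + 0 = \frac{7}{3}$)
$\left(\left(- \frac{4}{1} - \frac{3}{k{\left(1,-2 \right)}}\right) + o\right) \left(-11 + r{\left(5 \right)}\right) 379 = \left(\left(- \frac{4}{1} - \frac{3}{1}\right) - \frac{16}{3}\right) \left(-11 + \frac{7}{3}\right) 379 = \left(\left(\left(-4\right) 1 - 3\right) - \frac{16}{3}\right) \left(- \frac{26}{3}\right) 379 = \left(\left(-4 - 3\right) - \frac{16}{3}\right) \left(- \frac{26}{3}\right) 379 = \left(-7 - \frac{16}{3}\right) \left(- \frac{26}{3}\right) 379 = \left(- \frac{37}{3}\right) \left(- \frac{26}{3}\right) 379 = \frac{962}{9} \cdot 379 = \frac{364598}{9}$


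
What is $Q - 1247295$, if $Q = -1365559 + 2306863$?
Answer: $-305991$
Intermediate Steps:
$Q = 941304$
$Q - 1247295 = 941304 - 1247295 = -305991$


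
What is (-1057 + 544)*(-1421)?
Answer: 728973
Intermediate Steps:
(-1057 + 544)*(-1421) = -513*(-1421) = 728973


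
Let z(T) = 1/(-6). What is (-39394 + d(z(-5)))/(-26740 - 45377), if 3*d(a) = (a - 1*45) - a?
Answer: 39409/72117 ≈ 0.54646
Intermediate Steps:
z(T) = -⅙
d(a) = -15 (d(a) = ((a - 1*45) - a)/3 = ((a - 45) - a)/3 = ((-45 + a) - a)/3 = (⅓)*(-45) = -15)
(-39394 + d(z(-5)))/(-26740 - 45377) = (-39394 - 15)/(-26740 - 45377) = -39409/(-72117) = -39409*(-1/72117) = 39409/72117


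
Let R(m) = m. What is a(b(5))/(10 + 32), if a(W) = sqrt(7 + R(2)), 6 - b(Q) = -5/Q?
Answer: 1/14 ≈ 0.071429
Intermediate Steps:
b(Q) = 6 + 5/Q (b(Q) = 6 - (-5)/Q = 6 + 5/Q)
a(W) = 3 (a(W) = sqrt(7 + 2) = sqrt(9) = 3)
a(b(5))/(10 + 32) = 3/(10 + 32) = 3/42 = (1/42)*3 = 1/14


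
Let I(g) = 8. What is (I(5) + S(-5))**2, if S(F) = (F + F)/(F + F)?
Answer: 81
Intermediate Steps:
S(F) = 1 (S(F) = (2*F)/((2*F)) = (2*F)*(1/(2*F)) = 1)
(I(5) + S(-5))**2 = (8 + 1)**2 = 9**2 = 81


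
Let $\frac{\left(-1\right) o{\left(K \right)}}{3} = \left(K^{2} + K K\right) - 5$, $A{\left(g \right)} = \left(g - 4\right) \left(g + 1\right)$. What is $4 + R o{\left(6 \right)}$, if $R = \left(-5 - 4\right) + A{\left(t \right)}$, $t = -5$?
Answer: $-5423$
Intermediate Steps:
$A{\left(g \right)} = \left(1 + g\right) \left(-4 + g\right)$ ($A{\left(g \right)} = \left(-4 + g\right) \left(1 + g\right) = \left(1 + g\right) \left(-4 + g\right)$)
$o{\left(K \right)} = 15 - 6 K^{2}$ ($o{\left(K \right)} = - 3 \left(\left(K^{2} + K K\right) - 5\right) = - 3 \left(\left(K^{2} + K^{2}\right) - 5\right) = - 3 \left(2 K^{2} - 5\right) = - 3 \left(-5 + 2 K^{2}\right) = 15 - 6 K^{2}$)
$R = 27$ ($R = \left(-5 - 4\right) - \left(-11 - 25\right) = -9 + \left(-4 + 25 + 15\right) = -9 + 36 = 27$)
$4 + R o{\left(6 \right)} = 4 + 27 \left(15 - 6 \cdot 6^{2}\right) = 4 + 27 \left(15 - 216\right) = 4 + 27 \left(-201\right) = 4 - 5427 = -5423$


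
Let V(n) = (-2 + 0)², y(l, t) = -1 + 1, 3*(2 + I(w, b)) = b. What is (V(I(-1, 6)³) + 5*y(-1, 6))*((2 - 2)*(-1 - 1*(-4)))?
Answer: 0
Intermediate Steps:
I(w, b) = -2 + b/3
y(l, t) = 0
V(n) = 4 (V(n) = (-2)² = 4)
(V(I(-1, 6)³) + 5*y(-1, 6))*((2 - 2)*(-1 - 1*(-4))) = (4 + 5*0)*((2 - 2)*(-1 - 1*(-4))) = (4 + 0)*(0*(-1 + 4)) = 4*(0*3) = 4*0 = 0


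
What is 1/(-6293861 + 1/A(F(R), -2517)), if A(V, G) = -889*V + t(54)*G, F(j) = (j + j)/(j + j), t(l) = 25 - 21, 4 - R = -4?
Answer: -10957/68961834978 ≈ -1.5889e-7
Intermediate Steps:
R = 8 (R = 4 - 1*(-4) = 4 + 4 = 8)
t(l) = 4
F(j) = 1 (F(j) = (2*j)/((2*j)) = (2*j)*(1/(2*j)) = 1)
A(V, G) = -889*V + 4*G
1/(-6293861 + 1/A(F(R), -2517)) = 1/(-6293861 + 1/(-889*1 + 4*(-2517))) = 1/(-6293861 + 1/(-889 - 10068)) = 1/(-6293861 + 1/(-10957)) = 1/(-6293861 - 1/10957) = 1/(-68961834978/10957) = -10957/68961834978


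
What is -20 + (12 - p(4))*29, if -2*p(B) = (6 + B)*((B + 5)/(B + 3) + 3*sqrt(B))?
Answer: 9691/7 ≈ 1384.4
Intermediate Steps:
p(B) = -(6 + B)*(3*sqrt(B) + (5 + B)/(3 + B))/2 (p(B) = -(6 + B)*((B + 5)/(B + 3) + 3*sqrt(B))/2 = -(6 + B)*((5 + B)/(3 + B) + 3*sqrt(B))/2 = -(6 + B)*(3*sqrt(B) + (5 + B)/(3 + B))/2)
-20 + (12 - p(4))*29 = -20 + (12 - (-30 - 1*4**2 - 54*sqrt(4) - 27*4**(3/2) - 11*4 - 3*4**(5/2))/(2*(3 + 4)))*29 = -20 + (12 - (-30 - 1*16 - 54*2 - 27*8 - 44 - 3*32)/(2*7))*29 = -20 + (12 - (-30 - 16 - 108 - 216 - 44 - 96)/(2*7))*29 = -20 + (12 - (-510)/(2*7))*29 = -20 + (12 - 1*(-255/7))*29 = -20 + (12 + 255/7)*29 = -20 + (339/7)*29 = -20 + 9831/7 = 9691/7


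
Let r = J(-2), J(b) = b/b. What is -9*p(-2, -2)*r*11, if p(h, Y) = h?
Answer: 198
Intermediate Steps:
J(b) = 1
r = 1
-9*p(-2, -2)*r*11 = -(-18)*11 = -9*(-2)*11 = 18*11 = 198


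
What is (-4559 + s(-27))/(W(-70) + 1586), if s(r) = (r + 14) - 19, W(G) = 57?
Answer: -4591/1643 ≈ -2.7943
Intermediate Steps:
s(r) = -5 + r (s(r) = (14 + r) - 19 = -5 + r)
(-4559 + s(-27))/(W(-70) + 1586) = (-4559 + (-5 - 27))/(57 + 1586) = (-4559 - 32)/1643 = -4591*1/1643 = -4591/1643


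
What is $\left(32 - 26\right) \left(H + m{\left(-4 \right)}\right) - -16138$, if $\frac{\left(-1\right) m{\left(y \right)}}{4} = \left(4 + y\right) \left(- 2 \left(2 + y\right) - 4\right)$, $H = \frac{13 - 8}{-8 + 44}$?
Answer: $\frac{96833}{6} \approx 16139.0$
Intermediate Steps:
$H = \frac{5}{36} \approx 0.13889$
$m{\left(y \right)} = - 4 \left(-8 - 2 y\right) \left(4 + y\right)$ ($m{\left(y \right)} = - 4 \left(4 + y\right) \left(- 2 \left(2 + y\right) - 4\right) = - 4 \left(4 + y\right) \left(\left(-4 - 2 y\right) - 4\right) = - 4 \left(4 + y\right) \left(-8 - 2 y\right) = - 4 \left(-8 - 2 y\right) \left(4 + y\right)$)
$\left(32 - 26\right) \left(H + m{\left(-4 \right)}\right) - -16138 = \left(32 - 26\right) \left(\frac{5}{36} + \left(128 + 8 \left(-4\right)^{2} + 64 \left(-4\right)\right)\right) - -16138 = \left(32 - 26\right) \left(\frac{5}{36} + \left(128 + 8 \cdot 16 - 256\right)\right) + 16138 = 6 \left(\frac{5}{36} + \left(128 + 128 - 256\right)\right) + 16138 = 6 \left(\frac{5}{36} + 0\right) + 16138 = 6 \cdot \frac{5}{36} + 16138 = \frac{5}{6} + 16138 = \frac{96833}{6}$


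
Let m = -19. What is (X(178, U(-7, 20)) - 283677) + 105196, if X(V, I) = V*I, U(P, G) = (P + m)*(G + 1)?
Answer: -275669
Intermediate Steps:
U(P, G) = (1 + G)*(-19 + P) (U(P, G) = (P - 19)*(G + 1) = (-19 + P)*(1 + G) = (1 + G)*(-19 + P))
X(V, I) = I*V
(X(178, U(-7, 20)) - 283677) + 105196 = ((-19 - 7 - 19*20 + 20*(-7))*178 - 283677) + 105196 = ((-19 - 7 - 380 - 140)*178 - 283677) + 105196 = (-546*178 - 283677) + 105196 = (-97188 - 283677) + 105196 = -380865 + 105196 = -275669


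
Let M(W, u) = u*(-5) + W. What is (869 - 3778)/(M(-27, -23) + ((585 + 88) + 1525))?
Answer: -2909/2286 ≈ -1.2725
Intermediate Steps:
M(W, u) = W - 5*u (M(W, u) = -5*u + W = W - 5*u)
(869 - 3778)/(M(-27, -23) + ((585 + 88) + 1525)) = (869 - 3778)/((-27 - 5*(-23)) + ((585 + 88) + 1525)) = -2909/((-27 + 115) + (673 + 1525)) = -2909/(88 + 2198) = -2909/2286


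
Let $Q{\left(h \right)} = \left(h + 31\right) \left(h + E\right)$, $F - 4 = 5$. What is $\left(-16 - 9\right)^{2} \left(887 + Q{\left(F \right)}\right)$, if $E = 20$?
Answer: $1279375$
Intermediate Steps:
$F = 9$ ($F = 4 + 5 = 9$)
$Q{\left(h \right)} = \left(20 + h\right) \left(31 + h\right)$ ($Q{\left(h \right)} = \left(h + 31\right) \left(h + 20\right) = \left(31 + h\right) \left(20 + h\right) = \left(20 + h\right) \left(31 + h\right)$)
$\left(-16 - 9\right)^{2} \left(887 + Q{\left(F \right)}\right) = \left(-16 - 9\right)^{2} \left(887 + \left(620 + 9^{2} + 51 \cdot 9\right)\right) = \left(-25\right)^{2} \left(887 + \left(620 + 81 + 459\right)\right) = 625 \left(887 + 1160\right) = 625 \cdot 2047 = 1279375$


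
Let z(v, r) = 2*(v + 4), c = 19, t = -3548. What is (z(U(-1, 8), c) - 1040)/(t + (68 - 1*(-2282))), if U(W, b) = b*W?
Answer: 524/599 ≈ 0.87479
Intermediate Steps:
U(W, b) = W*b
z(v, r) = 8 + 2*v (z(v, r) = 2*(4 + v) = 8 + 2*v)
(z(U(-1, 8), c) - 1040)/(t + (68 - 1*(-2282))) = ((8 + 2*(-1*8)) - 1040)/(-3548 + (68 - 1*(-2282))) = ((8 + 2*(-8)) - 1040)/(-3548 + (68 + 2282)) = ((8 - 16) - 1040)/(-3548 + 2350) = (-8 - 1040)/(-1198) = -1048*(-1/1198) = 524/599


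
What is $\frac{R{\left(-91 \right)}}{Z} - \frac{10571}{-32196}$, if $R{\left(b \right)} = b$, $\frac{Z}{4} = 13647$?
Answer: $\frac{23921663}{73229802} \approx 0.32667$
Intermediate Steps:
$Z = 54588$ ($Z = 4 \cdot 13647 = 54588$)
$\frac{R{\left(-91 \right)}}{Z} - \frac{10571}{-32196} = - \frac{91}{54588} - \frac{10571}{-32196} = \left(-91\right) \frac{1}{54588} - - \frac{10571}{32196} = - \frac{91}{54588} + \frac{10571}{32196} = \frac{23921663}{73229802}$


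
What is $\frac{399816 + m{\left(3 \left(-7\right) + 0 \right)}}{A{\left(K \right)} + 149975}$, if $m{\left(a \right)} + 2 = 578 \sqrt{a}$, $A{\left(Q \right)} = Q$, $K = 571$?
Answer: $\frac{199907}{75273} + \frac{289 i \sqrt{21}}{75273} \approx 2.6558 + 0.017594 i$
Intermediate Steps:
$m{\left(a \right)} = -2 + 578 \sqrt{a}$
$\frac{399816 + m{\left(3 \left(-7\right) + 0 \right)}}{A{\left(K \right)} + 149975} = \frac{399816 - \left(2 - 578 \sqrt{3 \left(-7\right) + 0}\right)}{571 + 149975} = \frac{399816 - \left(2 - 578 \sqrt{-21 + 0}\right)}{150546} = \left(399816 - \left(2 - 578 \sqrt{-21}\right)\right) \frac{1}{150546} = \left(399816 - \left(2 - 578 i \sqrt{21}\right)\right) \frac{1}{150546} = \left(399814 + 578 i \sqrt{21}\right) \frac{1}{150546} = \frac{199907}{75273} + \frac{289 i \sqrt{21}}{75273}$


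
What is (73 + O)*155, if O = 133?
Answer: 31930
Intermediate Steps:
(73 + O)*155 = (73 + 133)*155 = 206*155 = 31930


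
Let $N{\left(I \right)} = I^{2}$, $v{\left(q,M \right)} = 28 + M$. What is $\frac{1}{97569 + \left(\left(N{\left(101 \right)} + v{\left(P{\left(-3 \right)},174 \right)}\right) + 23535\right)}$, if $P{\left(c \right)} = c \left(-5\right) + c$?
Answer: $\frac{1}{131507} \approx 7.6042 \cdot 10^{-6}$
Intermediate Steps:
$P{\left(c \right)} = - 4 c$ ($P{\left(c \right)} = - 5 c + c = - 4 c$)
$\frac{1}{97569 + \left(\left(N{\left(101 \right)} + v{\left(P{\left(-3 \right)},174 \right)}\right) + 23535\right)} = \frac{1}{97569 + \left(\left(101^{2} + \left(28 + 174\right)\right) + 23535\right)} = \frac{1}{97569 + \left(\left(10201 + 202\right) + 23535\right)} = \frac{1}{97569 + \left(10403 + 23535\right)} = \frac{1}{97569 + 33938} = \frac{1}{131507}$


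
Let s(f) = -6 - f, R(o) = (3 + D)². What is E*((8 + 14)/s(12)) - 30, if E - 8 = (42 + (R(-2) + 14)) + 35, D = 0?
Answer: -162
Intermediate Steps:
R(o) = 9 (R(o) = (3 + 0)² = 3² = 9)
E = 108 (E = 8 + ((42 + (9 + 14)) + 35) = 8 + ((42 + 23) + 35) = 8 + (65 + 35) = 8 + 100 = 108)
E*((8 + 14)/s(12)) - 30 = 108*((8 + 14)/(-6 - 1*12)) - 30 = 108*(22/(-6 - 12)) - 30 = 108*(22/(-18)) - 30 = 108*(22*(-1/18)) - 30 = 108*(-11/9) - 30 = -132 - 30 = -162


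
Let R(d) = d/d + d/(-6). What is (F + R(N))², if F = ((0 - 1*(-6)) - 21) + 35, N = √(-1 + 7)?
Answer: (126 - √6)²/36 ≈ 424.02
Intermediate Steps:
N = √6 ≈ 2.4495
R(d) = 1 - d/6 (R(d) = 1 + d*(-⅙) = 1 - d/6)
F = 20 (F = ((0 + 6) - 21) + 35 = (6 - 21) + 35 = -15 + 35 = 20)
(F + R(N))² = (20 + (1 - √6/6))² = (21 - √6/6)²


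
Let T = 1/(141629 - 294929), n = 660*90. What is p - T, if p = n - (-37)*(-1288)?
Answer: 1800355201/153300 ≈ 11744.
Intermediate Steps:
n = 59400
p = 11744 (p = 59400 - (-37)*(-1288) = 59400 - 1*47656 = 59400 - 47656 = 11744)
T = -1/153300 (T = 1/(-153300) = -1/153300 ≈ -6.5232e-6)
p - T = 11744 - 1*(-1/153300) = 11744 + 1/153300 = 1800355201/153300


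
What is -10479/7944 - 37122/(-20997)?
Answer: 8318845/18533352 ≈ 0.44886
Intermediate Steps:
-10479/7944 - 37122/(-20997) = -10479*1/7944 - 37122*(-1/20997) = -3493/2648 + 12374/6999 = 8318845/18533352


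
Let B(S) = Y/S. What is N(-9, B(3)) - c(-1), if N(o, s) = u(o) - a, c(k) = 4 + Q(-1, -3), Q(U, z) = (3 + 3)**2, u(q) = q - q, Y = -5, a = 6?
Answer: -46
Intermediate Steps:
u(q) = 0
Q(U, z) = 36 (Q(U, z) = 6**2 = 36)
B(S) = -5/S
c(k) = 40 (c(k) = 4 + 36 = 40)
N(o, s) = -6 (N(o, s) = 0 - 1*6 = 0 - 6 = -6)
N(-9, B(3)) - c(-1) = -6 - 1*40 = -6 - 40 = -46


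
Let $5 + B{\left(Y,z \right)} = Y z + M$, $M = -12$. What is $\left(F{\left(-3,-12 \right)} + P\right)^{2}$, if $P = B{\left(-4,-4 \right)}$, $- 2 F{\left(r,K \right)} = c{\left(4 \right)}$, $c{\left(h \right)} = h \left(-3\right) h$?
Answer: $529$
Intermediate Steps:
$c{\left(h \right)} = - 3 h^{2}$ ($c{\left(h \right)} = - 3 h h = - 3 h^{2}$)
$F{\left(r,K \right)} = 24$ ($F{\left(r,K \right)} = - \frac{\left(-3\right) 4^{2}}{2} = - \frac{\left(-3\right) 16}{2} = \left(- \frac{1}{2}\right) \left(-48\right) = 24$)
$B{\left(Y,z \right)} = -17 + Y z$ ($B{\left(Y,z \right)} = -5 + \left(Y z - 12\right) = -5 + \left(-12 + Y z\right) = -17 + Y z$)
$P = -1$ ($P = -17 - -16 = -17 + 16 = -1$)
$\left(F{\left(-3,-12 \right)} + P\right)^{2} = \left(24 - 1\right)^{2} = 23^{2} = 529$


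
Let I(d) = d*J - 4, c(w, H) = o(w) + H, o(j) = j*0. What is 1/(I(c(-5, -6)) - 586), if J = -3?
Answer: -1/572 ≈ -0.0017483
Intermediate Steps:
o(j) = 0
c(w, H) = H (c(w, H) = 0 + H = H)
I(d) = -4 - 3*d (I(d) = d*(-3) - 4 = -3*d - 4 = -4 - 3*d)
1/(I(c(-5, -6)) - 586) = 1/((-4 - 3*(-6)) - 586) = 1/((-4 + 18) - 586) = 1/(14 - 586) = 1/(-572) = -1/572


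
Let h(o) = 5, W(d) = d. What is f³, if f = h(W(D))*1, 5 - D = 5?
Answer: 125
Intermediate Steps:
D = 0 (D = 5 - 1*5 = 5 - 5 = 0)
f = 5 (f = 5*1 = 5)
f³ = 5³ = 125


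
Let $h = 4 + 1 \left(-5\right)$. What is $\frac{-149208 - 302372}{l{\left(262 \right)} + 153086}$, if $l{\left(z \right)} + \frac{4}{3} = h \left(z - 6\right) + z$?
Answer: $- \frac{338685}{114818} \approx -2.9498$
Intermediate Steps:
$h = -1$ ($h = 4 - 5 = -1$)
$l{\left(z \right)} = \frac{14}{3}$ ($l{\left(z \right)} = - \frac{4}{3} + \left(- (z - 6) + z\right) = - \frac{4}{3} + \left(- (-6 + z) + z\right) = - \frac{4}{3} + \left(\left(6 - z\right) + z\right) = - \frac{4}{3} + 6 = \frac{14}{3}$)
$\frac{-149208 - 302372}{l{\left(262 \right)} + 153086} = \frac{-149208 - 302372}{\frac{14}{3} + 153086} = - \frac{451580}{\frac{459272}{3}} = \left(-451580\right) \frac{3}{459272} = - \frac{338685}{114818}$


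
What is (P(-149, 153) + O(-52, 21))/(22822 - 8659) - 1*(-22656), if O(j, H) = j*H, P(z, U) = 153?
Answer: 106958663/4721 ≈ 22656.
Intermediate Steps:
O(j, H) = H*j
(P(-149, 153) + O(-52, 21))/(22822 - 8659) - 1*(-22656) = (153 + 21*(-52))/(22822 - 8659) - 1*(-22656) = (153 - 1092)/14163 + 22656 = -939*1/14163 + 22656 = -313/4721 + 22656 = 106958663/4721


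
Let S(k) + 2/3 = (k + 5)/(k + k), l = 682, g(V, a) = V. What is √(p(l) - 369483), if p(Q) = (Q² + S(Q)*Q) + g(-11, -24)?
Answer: √3438678/6 ≈ 309.06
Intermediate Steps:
S(k) = -⅔ + (5 + k)/(2*k) (S(k) = -⅔ + (k + 5)/(k + k) = -⅔ + (5 + k)/((2*k)) = -⅔ + (5 + k)*(1/(2*k)) = -⅔ + (5 + k)/(2*k))
p(Q) = -17/2 + Q² - Q/6 (p(Q) = (Q² + ((15 - Q)/(6*Q))*Q) - 11 = (Q² + (5/2 - Q/6)) - 11 = (5/2 + Q² - Q/6) - 11 = -17/2 + Q² - Q/6)
√(p(l) - 369483) = √((-17/2 + 682² - ⅙*682) - 369483) = √((-17/2 + 465124 - 341/3) - 369483) = √(2790011/6 - 369483) = √(573113/6) = √3438678/6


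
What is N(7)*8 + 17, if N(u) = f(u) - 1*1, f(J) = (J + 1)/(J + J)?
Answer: 95/7 ≈ 13.571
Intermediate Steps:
f(J) = (1 + J)/(2*J) (f(J) = (1 + J)/((2*J)) = (1 + J)*(1/(2*J)) = (1 + J)/(2*J))
N(u) = -1 + (1 + u)/(2*u) (N(u) = (1 + u)/(2*u) - 1*1 = (1 + u)/(2*u) - 1 = -1 + (1 + u)/(2*u))
N(7)*8 + 17 = ((1/2)*(1 - 1*7)/7)*8 + 17 = ((1/2)*(1/7)*(1 - 7))*8 + 17 = ((1/2)*(1/7)*(-6))*8 + 17 = -3/7*8 + 17 = -24/7 + 17 = 95/7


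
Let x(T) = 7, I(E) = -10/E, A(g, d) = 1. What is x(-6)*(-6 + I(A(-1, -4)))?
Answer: -112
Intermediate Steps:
x(-6)*(-6 + I(A(-1, -4))) = 7*(-6 - 10/1) = 7*(-6 - 10*1) = 7*(-6 - 10) = 7*(-16) = -112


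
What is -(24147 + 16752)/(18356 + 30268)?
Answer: -13633/16208 ≈ -0.84113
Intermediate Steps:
-(24147 + 16752)/(18356 + 30268) = -40899/48624 = -1*13633/16208 = -13633/16208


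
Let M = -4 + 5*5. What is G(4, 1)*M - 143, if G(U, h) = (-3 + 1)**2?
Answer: -59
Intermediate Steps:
G(U, h) = 4 (G(U, h) = (-2)**2 = 4)
M = 21 (M = -4 + 25 = 21)
G(4, 1)*M - 143 = 4*21 - 143 = 84 - 143 = -59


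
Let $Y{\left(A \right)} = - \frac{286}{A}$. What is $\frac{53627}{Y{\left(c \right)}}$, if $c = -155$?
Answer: $\frac{8312185}{286} \approx 29064.0$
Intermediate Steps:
$\frac{53627}{Y{\left(c \right)}} = \frac{53627}{\left(-286\right) \frac{1}{-155}} = \frac{53627}{\left(-286\right) \left(- \frac{1}{155}\right)} = \frac{53627}{\frac{286}{155}} = 53627 \cdot \frac{155}{286} = \frac{8312185}{286}$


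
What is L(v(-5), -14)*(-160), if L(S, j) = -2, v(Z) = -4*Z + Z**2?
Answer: 320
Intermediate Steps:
v(Z) = Z**2 - 4*Z
L(v(-5), -14)*(-160) = -2*(-160) = 320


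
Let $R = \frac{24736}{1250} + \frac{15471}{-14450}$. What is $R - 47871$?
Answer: $- \frac{17286636821}{361250} \approx -47852.0$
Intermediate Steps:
$R = \frac{6761929}{361250}$ ($R = 24736 \cdot \frac{1}{1250} + 15471 \left(- \frac{1}{14450}\right) = \frac{12368}{625} - \frac{15471}{14450} = \frac{6761929}{361250} \approx 18.718$)
$R - 47871 = \frac{6761929}{361250} - 47871 = - \frac{17286636821}{361250}$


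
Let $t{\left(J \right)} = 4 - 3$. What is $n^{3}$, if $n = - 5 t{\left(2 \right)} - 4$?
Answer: $-729$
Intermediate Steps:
$t{\left(J \right)} = 1$
$n = -9$ ($n = \left(-5\right) 1 - 4 = -5 - 4 = -9$)
$n^{3} = \left(-9\right)^{3} = -729$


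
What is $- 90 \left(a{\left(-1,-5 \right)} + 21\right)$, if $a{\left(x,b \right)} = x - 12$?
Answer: $-720$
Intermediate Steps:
$a{\left(x,b \right)} = -12 + x$
$- 90 \left(a{\left(-1,-5 \right)} + 21\right) = - 90 \left(\left(-12 - 1\right) + 21\right) = - 90 \left(-13 + 21\right) = \left(-90\right) 8 = -720$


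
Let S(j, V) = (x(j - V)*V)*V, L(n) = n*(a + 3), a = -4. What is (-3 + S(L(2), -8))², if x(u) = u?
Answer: 145161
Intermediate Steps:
L(n) = -n (L(n) = n*(-4 + 3) = n*(-1) = -n)
S(j, V) = V²*(j - V) (S(j, V) = ((j - V)*V)*V = (V*(j - V))*V = V²*(j - V))
(-3 + S(L(2), -8))² = (-3 + (-8)²*(-1*2 - 1*(-8)))² = (-3 + 64*(-2 + 8))² = (-3 + 64*6)² = (-3 + 384)² = 381² = 145161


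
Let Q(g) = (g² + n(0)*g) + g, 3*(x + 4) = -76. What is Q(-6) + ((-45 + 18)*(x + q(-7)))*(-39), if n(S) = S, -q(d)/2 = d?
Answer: -16116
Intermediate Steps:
x = -88/3 (x = -4 + (⅓)*(-76) = -4 - 76/3 = -88/3 ≈ -29.333)
q(d) = -2*d
Q(g) = g + g² (Q(g) = (g² + 0*g) + g = (g² + 0) + g = g² + g = g + g²)
Q(-6) + ((-45 + 18)*(x + q(-7)))*(-39) = -6*(1 - 6) + ((-45 + 18)*(-88/3 - 2*(-7)))*(-39) = -6*(-5) - 27*(-88/3 + 14)*(-39) = 30 - 27*(-46/3)*(-39) = 30 + 414*(-39) = 30 - 16146 = -16116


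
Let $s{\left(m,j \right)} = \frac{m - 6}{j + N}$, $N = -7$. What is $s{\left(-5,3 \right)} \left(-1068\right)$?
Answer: $-2937$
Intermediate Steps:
$s{\left(m,j \right)} = \frac{-6 + m}{-7 + j}$ ($s{\left(m,j \right)} = \frac{m - 6}{j - 7} = \frac{-6 + m}{-7 + j}$)
$s{\left(-5,3 \right)} \left(-1068\right) = \frac{-6 - 5}{-7 + 3} \left(-1068\right) = \frac{1}{-4} \left(-11\right) \left(-1068\right) = \left(- \frac{1}{4}\right) \left(-11\right) \left(-1068\right) = \frac{11}{4} \left(-1068\right) = -2937$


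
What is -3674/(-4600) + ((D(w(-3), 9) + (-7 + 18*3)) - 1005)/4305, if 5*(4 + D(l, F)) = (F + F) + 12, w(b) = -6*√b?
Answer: 1141897/1980300 ≈ 0.57663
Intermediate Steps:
D(l, F) = -8/5 + 2*F/5 (D(l, F) = -4 + ((F + F) + 12)/5 = -4 + (2*F + 12)/5 = -4 + (12 + 2*F)/5 = -4 + (12/5 + 2*F/5) = -8/5 + 2*F/5)
-3674/(-4600) + ((D(w(-3), 9) + (-7 + 18*3)) - 1005)/4305 = -3674/(-4600) + (((-8/5 + (⅖)*9) + (-7 + 18*3)) - 1005)/4305 = -3674*(-1/4600) + (((-8/5 + 18/5) + (-7 + 54)) - 1005)*(1/4305) = 1837/2300 + ((2 + 47) - 1005)*(1/4305) = 1837/2300 + (49 - 1005)*(1/4305) = 1837/2300 - 956*1/4305 = 1837/2300 - 956/4305 = 1141897/1980300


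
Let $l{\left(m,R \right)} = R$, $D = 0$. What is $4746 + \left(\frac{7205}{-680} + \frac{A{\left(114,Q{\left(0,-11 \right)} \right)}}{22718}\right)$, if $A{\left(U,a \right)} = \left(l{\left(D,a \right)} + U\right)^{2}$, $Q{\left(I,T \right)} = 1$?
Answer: $\frac{7316265685}{1544824} \approx 4736.0$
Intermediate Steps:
$A{\left(U,a \right)} = \left(U + a\right)^{2}$ ($A{\left(U,a \right)} = \left(a + U\right)^{2} = \left(U + a\right)^{2}$)
$4746 + \left(\frac{7205}{-680} + \frac{A{\left(114,Q{\left(0,-11 \right)} \right)}}{22718}\right) = 4746 + \left(\frac{7205}{-680} + \frac{\left(114 + 1\right)^{2}}{22718}\right) = 4746 + \left(7205 \left(- \frac{1}{680}\right) + 115^{2} \cdot \frac{1}{22718}\right) = 4746 + \left(- \frac{1441}{136} + 13225 \cdot \frac{1}{22718}\right) = 4746 + \left(- \frac{1441}{136} + \frac{13225}{22718}\right) = 4746 - \frac{15469019}{1544824} = \frac{7316265685}{1544824}$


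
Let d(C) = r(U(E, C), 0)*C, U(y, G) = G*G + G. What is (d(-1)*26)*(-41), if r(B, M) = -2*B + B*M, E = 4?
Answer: 0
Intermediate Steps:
U(y, G) = G + G² (U(y, G) = G² + G = G + G²)
d(C) = -2*C²*(1 + C) (d(C) = ((C*(1 + C))*(-2 + 0))*C = ((C*(1 + C))*(-2))*C = (-2*C*(1 + C))*C = -2*C²*(1 + C))
(d(-1)*26)*(-41) = ((2*(-1)²*(-1 - 1*(-1)))*26)*(-41) = ((2*1*(-1 + 1))*26)*(-41) = ((2*1*0)*26)*(-41) = (0*26)*(-41) = 0*(-41) = 0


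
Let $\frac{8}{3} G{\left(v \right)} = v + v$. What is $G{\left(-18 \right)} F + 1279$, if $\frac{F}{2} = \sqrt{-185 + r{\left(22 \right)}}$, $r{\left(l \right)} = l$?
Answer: $1279 - 27 i \sqrt{163} \approx 1279.0 - 344.71 i$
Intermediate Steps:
$G{\left(v \right)} = \frac{3 v}{4}$ ($G{\left(v \right)} = \frac{3 \left(v + v\right)}{8} = \frac{3 \cdot 2 v}{8} = \frac{3 v}{4}$)
$F = 2 i \sqrt{163}$ ($F = 2 \sqrt{-185 + 22} = 2 \sqrt{-163} = 2 i \sqrt{163} \approx 25.534 i$)
$G{\left(-18 \right)} F + 1279 = \frac{3}{4} \left(-18\right) 2 i \sqrt{163} + 1279 = - \frac{27 \cdot 2 i \sqrt{163}}{2} + 1279 = - 27 i \sqrt{163} + 1279 = 1279 - 27 i \sqrt{163}$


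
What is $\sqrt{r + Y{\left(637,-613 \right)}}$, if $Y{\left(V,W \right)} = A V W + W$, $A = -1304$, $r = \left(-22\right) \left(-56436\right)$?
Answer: $\sqrt{510428203} \approx 22593.0$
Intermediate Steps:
$r = 1241592$
$Y{\left(V,W \right)} = W - 1304 V W$ ($Y{\left(V,W \right)} = - 1304 V W + W = W - 1304 V W$)
$\sqrt{r + Y{\left(637,-613 \right)}} = \sqrt{1241592 - 613 \left(1 - 830648\right)} = \sqrt{1241592 - -509186611} = \sqrt{1241592 + 509186611} = \sqrt{510428203}$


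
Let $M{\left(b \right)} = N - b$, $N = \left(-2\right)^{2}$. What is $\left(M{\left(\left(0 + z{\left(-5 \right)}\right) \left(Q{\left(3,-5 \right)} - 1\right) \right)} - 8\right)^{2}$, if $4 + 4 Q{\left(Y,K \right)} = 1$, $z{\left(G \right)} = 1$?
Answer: $\frac{81}{16} \approx 5.0625$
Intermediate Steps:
$N = 4$
$Q{\left(Y,K \right)} = - \frac{3}{4}$ ($Q{\left(Y,K \right)} = -1 + \frac{1}{4} \cdot 1 = -1 + \frac{1}{4} = - \frac{3}{4}$)
$M{\left(b \right)} = 4 - b$
$\left(M{\left(\left(0 + z{\left(-5 \right)}\right) \left(Q{\left(3,-5 \right)} - 1\right) \right)} - 8\right)^{2} = \left(\left(4 - \left(0 + 1\right) \left(- \frac{3}{4} - 1\right)\right) - 8\right)^{2} = \left(\left(4 - 1 \left(- \frac{7}{4}\right)\right) - 8\right)^{2} = \left(\left(4 - - \frac{7}{4}\right) - 8\right)^{2} = \left(\left(4 + \frac{7}{4}\right) - 8\right)^{2} = \left(\frac{23}{4} - 8\right)^{2} = \left(- \frac{9}{4}\right)^{2} = \frac{81}{16}$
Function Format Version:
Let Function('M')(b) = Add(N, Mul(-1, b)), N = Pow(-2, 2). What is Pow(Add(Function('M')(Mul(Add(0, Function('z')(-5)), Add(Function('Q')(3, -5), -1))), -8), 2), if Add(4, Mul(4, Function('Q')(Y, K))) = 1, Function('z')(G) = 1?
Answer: Rational(81, 16) ≈ 5.0625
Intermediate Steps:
N = 4
Function('Q')(Y, K) = Rational(-3, 4) (Function('Q')(Y, K) = Add(-1, Mul(Rational(1, 4), 1)) = Add(-1, Rational(1, 4)) = Rational(-3, 4))
Function('M')(b) = Add(4, Mul(-1, b))
Pow(Add(Function('M')(Mul(Add(0, Function('z')(-5)), Add(Function('Q')(3, -5), -1))), -8), 2) = Pow(Add(Add(4, Mul(-1, Mul(Add(0, 1), Add(Rational(-3, 4), -1)))), -8), 2) = Pow(Add(Add(4, Mul(-1, Mul(1, Rational(-7, 4)))), -8), 2) = Pow(Add(Add(4, Mul(-1, Rational(-7, 4))), -8), 2) = Pow(Add(Add(4, Rational(7, 4)), -8), 2) = Pow(Add(Rational(23, 4), -8), 2) = Pow(Rational(-9, 4), 2) = Rational(81, 16)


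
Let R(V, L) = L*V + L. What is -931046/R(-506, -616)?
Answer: -465523/155540 ≈ -2.9929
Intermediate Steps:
R(V, L) = L + L*V
-931046/R(-506, -616) = -931046*(-1/(616*(1 - 506))) = -931046/((-616*(-505))) = -931046/311080 = -931046*1/311080 = -465523/155540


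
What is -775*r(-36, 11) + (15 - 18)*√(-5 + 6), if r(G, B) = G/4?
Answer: 6972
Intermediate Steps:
r(G, B) = G/4 (r(G, B) = G*(¼) = G/4)
-775*r(-36, 11) + (15 - 18)*√(-5 + 6) = -775*(-36)/4 + (15 - 18)*√(-5 + 6) = -775*(-9) - 3*√1 = 6975 - 3*1 = 6975 - 3 = 6972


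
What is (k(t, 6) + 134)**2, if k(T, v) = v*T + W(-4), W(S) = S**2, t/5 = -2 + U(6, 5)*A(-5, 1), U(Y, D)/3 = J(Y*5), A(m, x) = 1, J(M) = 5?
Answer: 291600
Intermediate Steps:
U(Y, D) = 15 (U(Y, D) = 3*5 = 15)
t = 65 (t = 5*(-2 + 15*1) = 5*(-2 + 15) = 5*13 = 65)
k(T, v) = 16 + T*v (k(T, v) = v*T + (-4)**2 = T*v + 16 = 16 + T*v)
(k(t, 6) + 134)**2 = ((16 + 65*6) + 134)**2 = ((16 + 390) + 134)**2 = (406 + 134)**2 = 540**2 = 291600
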